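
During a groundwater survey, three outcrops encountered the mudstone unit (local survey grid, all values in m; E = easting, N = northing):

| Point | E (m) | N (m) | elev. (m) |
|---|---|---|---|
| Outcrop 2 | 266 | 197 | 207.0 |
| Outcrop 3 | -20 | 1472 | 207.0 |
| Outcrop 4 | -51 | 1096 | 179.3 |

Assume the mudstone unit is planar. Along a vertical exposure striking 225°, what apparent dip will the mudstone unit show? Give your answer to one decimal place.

Let the plane be z = a·E + b·N + c.
Outcrop 3−Outcrop 2: −286a + 1275b = 0;  Outcrop 4−Outcrop 2: −317a + 899b = −27.7.
Solving gives a = 0.24016, b = 0.05387.
Unit vector along 225° is (sin 225°, cos 225°) = (-0.7071, -0.7071).
Slope in that direction = a·(-0.7071) + b·(-0.7071) = −0.20791.
Apparent dip = arctan|0.20791| = 11.7° (true dip is 13.8°, so apparent ≤ true as expected).

11.7°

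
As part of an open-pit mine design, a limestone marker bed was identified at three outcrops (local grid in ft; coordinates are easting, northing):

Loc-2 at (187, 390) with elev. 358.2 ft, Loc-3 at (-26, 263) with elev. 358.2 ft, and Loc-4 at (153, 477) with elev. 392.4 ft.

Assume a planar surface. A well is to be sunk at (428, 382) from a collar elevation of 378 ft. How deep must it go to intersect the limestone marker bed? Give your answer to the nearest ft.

68 ft

Two edge vectors: Loc-2→Loc-3 = (-213, -127, 0), Loc-2→Loc-4 = (-34, 87, 34.2).
Normal n = (Loc-2→Loc-3) × (Loc-2→Loc-4) = (-4343.4, 7284.6, -22849).
So ∂z/∂easting = −n_x/n_z = −0.19009 and ∂z/∂northing = −n_y/n_z = 0.31881.
Intercept c from Loc-2: 358.2 + 35.55 − 124.34 = 269.41.
At (428, 382): z_contact = −81.4 + 121.8 + 269.41 = 309.8 ft.
Depth below ground = 378 − 309.8 = 68 ft.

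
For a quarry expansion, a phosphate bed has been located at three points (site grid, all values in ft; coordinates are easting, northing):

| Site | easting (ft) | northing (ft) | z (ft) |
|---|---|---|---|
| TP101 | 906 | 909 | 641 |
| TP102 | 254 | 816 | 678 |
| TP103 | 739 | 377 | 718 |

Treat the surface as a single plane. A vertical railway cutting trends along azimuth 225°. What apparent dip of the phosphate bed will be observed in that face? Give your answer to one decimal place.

6.9°

Two edge vectors: TP101→TP102 = (-652, -93, 37), TP101→TP103 = (-167, -532, 77).
Normal n = (TP101→TP102) × (TP101→TP103) = (12523, 44025, 331333).
So ∂z/∂easting = −n_x/n_z = −0.03780 and ∂z/∂northing = −n_y/n_z = −0.13287.
Unit vector along 225° is (sin 225°, cos 225°) = (-0.7071, -0.7071).
Slope in that direction = a·(-0.7071) + b·(-0.7071) = 0.12068.
Apparent dip = arctan|0.12068| = 6.9° (true dip is 7.9°, so apparent ≤ true as expected).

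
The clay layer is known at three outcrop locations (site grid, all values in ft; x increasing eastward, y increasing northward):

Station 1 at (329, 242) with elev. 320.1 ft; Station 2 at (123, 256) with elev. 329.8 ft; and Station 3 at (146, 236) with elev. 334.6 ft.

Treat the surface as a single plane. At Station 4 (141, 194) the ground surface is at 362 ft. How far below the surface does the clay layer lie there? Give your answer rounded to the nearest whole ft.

14 ft

Two edge vectors: Station 1→Station 2 = (-206, 14, 9.7), Station 1→Station 3 = (-183, -6, 14.5).
Normal n = (Station 1→Station 2) × (Station 1→Station 3) = (261.2, 1211.9, 3798).
So ∂z/∂x = −n_x/n_z = −0.06877 and ∂z/∂y = −n_y/n_z = −0.31909.
Intercept c from Station 1: 320.1 + 22.63 + 77.22 = 419.95.
At (141, 194): z_contact = −9.7 − 61.9 + 419.95 = 348.3 ft.
Depth below ground = 362 − 348.3 = 14 ft.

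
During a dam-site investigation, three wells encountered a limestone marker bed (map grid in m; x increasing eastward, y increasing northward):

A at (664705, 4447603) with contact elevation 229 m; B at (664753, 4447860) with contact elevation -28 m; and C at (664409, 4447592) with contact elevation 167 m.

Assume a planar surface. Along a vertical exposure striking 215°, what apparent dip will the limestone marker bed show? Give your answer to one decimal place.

Two edge vectors: A→B = (48, 257, -257), A→C = (-296, -11, -62).
Normal n = (A→B) × (A→C) = (-18761, 79048, 75544).
So ∂z/∂x = −n_x/n_z = 0.24835 and ∂z/∂y = −n_y/n_z = −1.04638.
Unit vector along 215° is (sin 215°, cos 215°) = (-0.5736, -0.8192).
Slope in that direction = a·(-0.5736) + b·(-0.8192) = 0.71470.
Apparent dip = arctan|0.71470| = 35.6° (true dip is 47.1°, so apparent ≤ true as expected).

35.6°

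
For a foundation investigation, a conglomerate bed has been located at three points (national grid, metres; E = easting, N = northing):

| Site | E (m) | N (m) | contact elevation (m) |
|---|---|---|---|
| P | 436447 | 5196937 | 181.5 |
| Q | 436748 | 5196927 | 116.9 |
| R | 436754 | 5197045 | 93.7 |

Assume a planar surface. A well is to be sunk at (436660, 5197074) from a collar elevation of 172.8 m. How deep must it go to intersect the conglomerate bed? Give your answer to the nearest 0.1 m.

Two edge vectors: P→Q = (301, -10, -64.6), P→R = (307, 108, -87.8).
Normal n = (P→Q) × (P→R) = (7854.8, 6595.6, 35578).
So ∂z/∂E = −n_x/n_z = −0.220776885 and ∂z/∂N = −n_y/n_z = −0.185384226.
Intercept c from P: 181.5 + 96357.41 + 963430.14 = 1059969.05.
At (436660, 5197074): z_contact = −96404.43 − 963455.54 + 1059969.05 = 109.08 m.
Depth below ground = 172.8 − 109.08 = 63.7 m.

63.7 m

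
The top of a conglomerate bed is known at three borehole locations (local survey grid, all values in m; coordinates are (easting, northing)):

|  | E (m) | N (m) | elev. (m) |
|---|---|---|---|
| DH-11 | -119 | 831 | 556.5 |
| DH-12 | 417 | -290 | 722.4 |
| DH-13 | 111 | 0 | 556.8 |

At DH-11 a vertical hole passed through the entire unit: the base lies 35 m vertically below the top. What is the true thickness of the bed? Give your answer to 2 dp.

Two edge vectors: DH-11→DH-12 = (536, -1121, 165.9), DH-11→DH-13 = (230, -831, 0.3).
Normal n = (DH-11→DH-12) × (DH-11→DH-13) = (137526.6, 37996.2, -187586).
So ∂z/∂E = −n_x/n_z = 0.73314 and ∂z/∂N = −n_y/n_z = 0.20255.
|∇z| = √(a²+b²) = 0.76061, so dip δ = arctan(0.76061) = 37.26°.
True thickness = vertical thickness × cos δ = 35 × cos 37.26° = 27.86 m.

27.86 m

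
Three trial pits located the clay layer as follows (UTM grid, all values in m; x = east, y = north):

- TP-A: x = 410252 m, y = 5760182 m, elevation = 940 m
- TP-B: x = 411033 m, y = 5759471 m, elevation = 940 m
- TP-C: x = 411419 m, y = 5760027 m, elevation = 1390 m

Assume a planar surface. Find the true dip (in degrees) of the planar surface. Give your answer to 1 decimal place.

Two edge vectors: TP-A→TP-B = (781, -711, 0), TP-A→TP-C = (1167, -155, 450).
Normal n = (TP-A→TP-B) × (TP-A→TP-C) = (-319950, -351450, 708682).
So ∂z/∂x = −n_x/n_z = 0.45147 and ∂z/∂y = −n_y/n_z = 0.49592.
Gradient magnitude |∇z| = √(a² + b²) = √(0.20383 + 0.24594) = 0.67064.
True dip = arctan(0.67064) = 33.8°, dipping toward SW (azimuth ≈ 222°).

33.8°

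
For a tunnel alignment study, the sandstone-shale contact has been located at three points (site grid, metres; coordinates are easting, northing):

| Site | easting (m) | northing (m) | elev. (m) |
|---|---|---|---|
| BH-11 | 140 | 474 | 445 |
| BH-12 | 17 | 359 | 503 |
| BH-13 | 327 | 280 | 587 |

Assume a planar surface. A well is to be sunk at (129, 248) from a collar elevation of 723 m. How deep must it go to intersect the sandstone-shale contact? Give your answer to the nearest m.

138 m

Two edge vectors: BH-11→BH-12 = (-123, -115, 58), BH-11→BH-13 = (187, -194, 142).
Normal n = (BH-11→BH-12) × (BH-11→BH-13) = (-5078, 28312, 45367).
So ∂z/∂easting = −n_x/n_z = 0.11193 and ∂z/∂northing = −n_y/n_z = −0.62407.
Intercept c from BH-11: 445 − 15.67 + 295.81 = 725.14.
At (129, 248): z_contact = 14.4 − 154.8 + 725.14 = 584.8 m.
Depth below ground = 723 − 584.8 = 138 m.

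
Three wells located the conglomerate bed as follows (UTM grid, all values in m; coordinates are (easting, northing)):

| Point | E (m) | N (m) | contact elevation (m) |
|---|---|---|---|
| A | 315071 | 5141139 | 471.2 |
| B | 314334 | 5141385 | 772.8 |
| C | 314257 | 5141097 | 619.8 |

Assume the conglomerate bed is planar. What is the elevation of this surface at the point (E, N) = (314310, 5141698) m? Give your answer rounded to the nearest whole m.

Two edge vectors: A→B = (-737, 246, 301.6), A→C = (-814, -42, 148.6).
Normal n = (A→B) × (A→C) = (49222.8, -135984.2, 231198).
So ∂z/∂E = −n_x/n_z = −0.21290323 and ∂z/∂N = −n_y/n_z = 0.58817204.
Intercept c from A: 471.2 + 67079.63 − 3023874.23 = −2956323.40.
At (314310, 5141698): z = −66917.6 + 3024203.0 − 2956323.40 = 962.0 m.

962 m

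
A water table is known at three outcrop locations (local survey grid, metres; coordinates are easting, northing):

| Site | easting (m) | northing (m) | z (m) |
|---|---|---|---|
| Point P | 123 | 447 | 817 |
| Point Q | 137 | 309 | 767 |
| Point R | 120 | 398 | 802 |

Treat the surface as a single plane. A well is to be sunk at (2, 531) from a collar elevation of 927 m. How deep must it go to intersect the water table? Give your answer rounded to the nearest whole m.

Let the plane be z = a·easting + b·northing + c.
Point Q−Point P: 14a − 138b = −50;  Point R−Point P: −3a − 49b = −15.
Solving gives a = −0.34545, b = 0.32727.
Then c = 817 − a·123 − b·447 = 713.20.
At (2, 531): z_contact = −0.7 + 173.8 + 713.20 = 886.3 m.
Depth below ground = 927 − 886.3 = 41 m.

41 m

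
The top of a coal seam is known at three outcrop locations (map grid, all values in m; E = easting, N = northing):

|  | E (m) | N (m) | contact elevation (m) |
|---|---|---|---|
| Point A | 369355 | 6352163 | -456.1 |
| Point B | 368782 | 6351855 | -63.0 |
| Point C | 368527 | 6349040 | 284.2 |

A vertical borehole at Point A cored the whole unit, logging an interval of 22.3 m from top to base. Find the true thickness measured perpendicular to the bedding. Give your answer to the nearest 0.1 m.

Two edge vectors: Point A→Point B = (-573, -308, 393.1), Point A→Point C = (-828, -3123, 740.3).
Normal n = (Point A→Point B) × (Point A→Point C) = (999638.9, 98705.1, 1534455).
So ∂z/∂E = −n_x/n_z = −0.65146 and ∂z/∂N = −n_y/n_z = −0.06433.
|∇z| = √(a²+b²) = 0.65463, so dip δ = arctan(0.65463) = 33.21°.
True thickness = vertical thickness × cos δ = 22.3 × cos 33.21° = 18.7 m.

18.7 m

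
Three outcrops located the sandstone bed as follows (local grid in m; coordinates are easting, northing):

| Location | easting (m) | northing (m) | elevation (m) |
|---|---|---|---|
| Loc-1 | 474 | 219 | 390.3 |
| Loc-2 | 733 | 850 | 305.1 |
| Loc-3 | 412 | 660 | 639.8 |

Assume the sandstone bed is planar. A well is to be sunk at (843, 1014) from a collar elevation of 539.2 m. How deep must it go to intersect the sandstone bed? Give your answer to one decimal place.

Let the plane be z = a·easting + b·northing + c.
Loc-2−Loc-1: 259a + 631b = −85.2;  Loc-3−Loc-1: −62a + 441b = 249.5.
Solving gives a = −1.271726, b = 0.386968.
Then c = 390.3 − a·474 − b·219 = 908.35.
At (843, 1014): z_contact = −1072.06 + 392.39 + 908.35 = 228.67 m.
Depth below ground = 539.2 − 228.67 = 310.5 m.

310.5 m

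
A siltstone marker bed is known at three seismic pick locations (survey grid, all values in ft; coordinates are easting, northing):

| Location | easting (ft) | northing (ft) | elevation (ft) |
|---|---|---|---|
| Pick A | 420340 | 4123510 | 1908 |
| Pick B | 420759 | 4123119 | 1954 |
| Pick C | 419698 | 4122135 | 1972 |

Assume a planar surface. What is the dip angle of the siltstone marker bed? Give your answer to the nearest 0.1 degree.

4.7°

Let the plane be z = a·easting + b·northing + c.
Pick B−Pick A: 419a − 391b = 46;  Pick C−Pick A: −642a − 1375b = 64.
Solving gives a = 0.04621, b = −0.06812.
Gradient magnitude |∇z| = √(a² + b²) = √(0.00214 + 0.00464) = 0.08232.
True dip = arctan(0.08232) = 4.7°, dipping toward NW (azimuth ≈ 326°).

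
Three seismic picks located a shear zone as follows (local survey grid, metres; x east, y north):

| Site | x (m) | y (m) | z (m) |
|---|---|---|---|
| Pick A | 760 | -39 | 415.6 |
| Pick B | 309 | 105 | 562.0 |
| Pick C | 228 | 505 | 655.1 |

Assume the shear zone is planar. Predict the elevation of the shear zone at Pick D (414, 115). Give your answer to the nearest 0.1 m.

535.7 m

Two edge vectors: Pick A→Pick B = (-451, 144, 146.4), Pick A→Pick C = (-532, 544, 239.5).
Normal n = (Pick A→Pick B) × (Pick A→Pick C) = (-45153.6, 30129.7, -168736).
So ∂z/∂x = −n_x/n_z = −0.26760 and ∂z/∂y = −n_y/n_z = 0.17856.
Intercept c from Pick A: 415.6 + 203.38 + 6.96 = 625.94.
At (414, 115): z = −110.8 + 20.5 + 625.94 = 535.7 m.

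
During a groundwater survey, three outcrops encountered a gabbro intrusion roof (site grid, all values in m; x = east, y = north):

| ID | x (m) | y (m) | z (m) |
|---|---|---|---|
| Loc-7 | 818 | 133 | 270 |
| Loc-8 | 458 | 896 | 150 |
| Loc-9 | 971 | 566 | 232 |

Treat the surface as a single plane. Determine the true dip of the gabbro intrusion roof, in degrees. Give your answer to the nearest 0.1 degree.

Two edge vectors: Loc-7→Loc-8 = (-360, 763, -120), Loc-7→Loc-9 = (153, 433, -38).
Normal n = (Loc-7→Loc-8) × (Loc-7→Loc-9) = (22966, -32040, -272619).
So ∂z/∂x = −n_x/n_z = 0.08424 and ∂z/∂y = −n_y/n_z = −0.11753.
Gradient magnitude |∇z| = √(a² + b²) = √(0.00710 + 0.01381) = 0.14460.
True dip = arctan(0.14460) = 8.2°, dipping toward NW (azimuth ≈ 324°).

8.2°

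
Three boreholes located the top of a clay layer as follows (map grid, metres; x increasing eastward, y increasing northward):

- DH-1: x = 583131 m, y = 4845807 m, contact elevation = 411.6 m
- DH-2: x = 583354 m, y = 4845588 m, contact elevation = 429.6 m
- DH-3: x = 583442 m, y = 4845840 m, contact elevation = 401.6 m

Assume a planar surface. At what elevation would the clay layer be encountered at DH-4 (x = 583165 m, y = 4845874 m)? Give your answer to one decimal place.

Let the plane be z = a·x + b·y + c.
DH-2−DH-1: 223a − 219b = 18;  DH-3−DH-1: 311a + 33b = −10.
Solving gives a = −0.021148036, b = −0.103726083.
Then c = 411.6 − a·583131 − b·4845807 = 515380.25.
At (583165, 4845874): z = −12332.8 − 502643.5 + 515380.25 = 403.9 m.

403.9 m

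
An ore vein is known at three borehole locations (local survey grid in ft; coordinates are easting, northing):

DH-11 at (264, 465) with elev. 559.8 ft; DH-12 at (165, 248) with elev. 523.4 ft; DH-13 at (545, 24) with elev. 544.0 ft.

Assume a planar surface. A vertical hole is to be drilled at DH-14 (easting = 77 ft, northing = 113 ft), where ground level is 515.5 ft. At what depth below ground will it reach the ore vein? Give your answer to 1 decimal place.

Two edge vectors: DH-11→DH-12 = (-99, -217, -36.4), DH-11→DH-13 = (281, -441, -15.8).
Normal n = (DH-11→DH-12) × (DH-11→DH-13) = (-12623.8, -11792.6, 104636).
So ∂z/∂easting = −n_x/n_z = 0.12064 and ∂z/∂northing = −n_y/n_z = 0.11270.
Intercept c from DH-11: 559.8 − 31.85 − 52.41 = 475.54.
At (77, 113): z_contact = 9.29 + 12.74 + 475.54 = 497.57 ft.
Depth below ground = 515.5 − 497.57 = 17.9 ft.

17.9 ft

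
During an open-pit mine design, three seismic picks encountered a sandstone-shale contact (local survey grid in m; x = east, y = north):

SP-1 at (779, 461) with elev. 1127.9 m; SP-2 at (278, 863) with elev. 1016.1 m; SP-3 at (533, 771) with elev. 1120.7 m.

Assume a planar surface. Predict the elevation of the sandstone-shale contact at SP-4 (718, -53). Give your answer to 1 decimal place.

Two edge vectors: SP-1→SP-2 = (-501, 402, -111.8), SP-1→SP-3 = (-246, 310, -7.2).
Normal n = (SP-1→SP-2) × (SP-1→SP-3) = (31763.6, 23895.6, -56418).
So ∂z/∂x = −n_x/n_z = 0.56300 and ∂z/∂y = −n_y/n_z = 0.42355.
Intercept c from SP-1: 1127.9 − 438.58 − 195.25 = 494.06.
At (718, -53): z = 404.2 − 22.4 + 494.06 = 875.9 m.

875.9 m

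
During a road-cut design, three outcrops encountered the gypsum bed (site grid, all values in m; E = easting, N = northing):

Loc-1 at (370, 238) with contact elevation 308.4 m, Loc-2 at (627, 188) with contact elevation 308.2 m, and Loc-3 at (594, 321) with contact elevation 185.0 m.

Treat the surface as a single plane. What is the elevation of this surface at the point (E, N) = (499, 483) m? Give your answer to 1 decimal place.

Two edge vectors: Loc-1→Loc-2 = (257, -50, -0.2), Loc-1→Loc-3 = (224, 83, -123.4).
Normal n = (Loc-1→Loc-2) × (Loc-1→Loc-3) = (6186.6, 31669, 32531).
So ∂z/∂E = −n_x/n_z = −0.19018 and ∂z/∂N = −n_y/n_z = −0.97350.
Intercept c from Loc-1: 308.4 + 70.36 + 231.69 = 610.46.
At (499, 483): z = −94.9 − 470.2 + 610.46 = 45.4 m.

45.4 m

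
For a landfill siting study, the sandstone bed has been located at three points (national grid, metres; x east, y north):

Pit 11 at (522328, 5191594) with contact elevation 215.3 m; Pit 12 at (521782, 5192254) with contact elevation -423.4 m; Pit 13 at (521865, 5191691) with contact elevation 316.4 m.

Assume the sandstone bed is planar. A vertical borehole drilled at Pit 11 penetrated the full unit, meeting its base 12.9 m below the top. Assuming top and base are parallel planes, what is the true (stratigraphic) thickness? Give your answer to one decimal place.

Let the plane be z = a·x + b·y + c.
Pit 12−Pit 11: −546a + 660b = −638.7;  Pit 13−Pit 11: −463a + 97b = 101.1.
Solving gives a = −0.50939, b = −1.38913.
|∇z| = √(a²+b²) = 1.47958, so dip δ = arctan(1.47958) = 55.95°.
True thickness = vertical thickness × cos δ = 12.9 × cos 55.95° = 7.2 m.

7.2 m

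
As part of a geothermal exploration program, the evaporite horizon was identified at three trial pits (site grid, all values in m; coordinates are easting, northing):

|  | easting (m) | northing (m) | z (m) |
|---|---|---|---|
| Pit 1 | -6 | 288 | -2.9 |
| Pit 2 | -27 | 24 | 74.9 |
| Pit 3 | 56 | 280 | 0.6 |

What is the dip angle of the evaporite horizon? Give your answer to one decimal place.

16.5°

Two edge vectors: Pit 1→Pit 2 = (-21, -264, 77.8), Pit 1→Pit 3 = (62, -8, 3.5).
Normal n = (Pit 1→Pit 2) × (Pit 1→Pit 3) = (-301.6, 4897.1, 16536).
So ∂z/∂easting = −n_x/n_z = 0.01824 and ∂z/∂northing = −n_y/n_z = −0.29615.
Gradient magnitude |∇z| = √(a² + b²) = √(0.00033 + 0.08770) = 0.29671.
True dip = arctan(0.29671) = 16.5°, dipping toward N (azimuth ≈ 356°).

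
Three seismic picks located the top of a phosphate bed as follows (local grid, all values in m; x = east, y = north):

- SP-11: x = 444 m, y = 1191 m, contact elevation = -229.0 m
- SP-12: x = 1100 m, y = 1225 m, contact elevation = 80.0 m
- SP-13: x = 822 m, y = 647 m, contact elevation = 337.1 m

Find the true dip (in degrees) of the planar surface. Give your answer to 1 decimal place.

Let the plane be z = a·x + b·y + c.
SP-12−SP-11: 656a + 34b = 309;  SP-13−SP-11: 378a − 544b = 566.1.
Solving gives a = 0.50672, b = −0.68853.
Gradient magnitude |∇z| = √(a² + b²) = √(0.25677 + 0.47407) = 0.85489.
True dip = arctan(0.85489) = 40.5°, dipping toward NW (azimuth ≈ 324°).

40.5°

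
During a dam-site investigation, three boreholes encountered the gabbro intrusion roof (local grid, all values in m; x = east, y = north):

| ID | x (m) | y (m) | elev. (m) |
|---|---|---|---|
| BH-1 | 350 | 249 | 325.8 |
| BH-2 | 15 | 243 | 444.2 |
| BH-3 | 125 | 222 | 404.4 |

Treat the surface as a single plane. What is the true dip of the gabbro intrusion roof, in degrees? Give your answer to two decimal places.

19.62°

Two edge vectors: BH-1→BH-2 = (-335, -6, 118.4), BH-1→BH-3 = (-225, -27, 78.6).
Normal n = (BH-1→BH-2) × (BH-1→BH-3) = (2725.2, -309, 7695).
So ∂z/∂x = −n_x/n_z = −0.35415 and ∂z/∂y = −n_y/n_z = 0.04016.
Gradient magnitude |∇z| = √(a² + b²) = √(0.12542 + 0.00161) = 0.35642.
True dip = arctan(0.35642) = 19.62°, dipping toward E (azimuth ≈ 096°).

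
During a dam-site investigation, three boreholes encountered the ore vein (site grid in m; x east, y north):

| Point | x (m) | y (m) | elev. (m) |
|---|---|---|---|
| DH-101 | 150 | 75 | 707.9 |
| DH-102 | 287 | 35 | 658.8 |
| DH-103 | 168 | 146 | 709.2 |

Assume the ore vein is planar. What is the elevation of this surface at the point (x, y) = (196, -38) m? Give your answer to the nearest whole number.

681 m

Let the plane be z = a·x + b·y + c.
DH-102−DH-101: 137a − 40b = −49.1;  DH-103−DH-101: 18a + 71b = 1.3.
Solving gives a = −0.32872, b = 0.10165.
Then c = 707.9 − a·150 − b·75 = 749.58.
At (196, -38): z = −64.4 − 3.9 + 749.58 = 681.3 m.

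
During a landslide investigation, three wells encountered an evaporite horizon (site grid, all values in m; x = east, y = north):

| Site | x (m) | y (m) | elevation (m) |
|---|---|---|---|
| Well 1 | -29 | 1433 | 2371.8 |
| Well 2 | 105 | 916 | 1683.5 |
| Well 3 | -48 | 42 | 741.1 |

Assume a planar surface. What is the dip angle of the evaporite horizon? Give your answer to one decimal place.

Let the plane be z = a·x + b·y + c.
Well 2−Well 1: 134a − 517b = −688.3;  Well 3−Well 1: −19a − 1391b = −1630.7.
Solving gives a = −0.58279, b = 1.18028.
Gradient magnitude |∇z| = √(a² + b²) = √(0.33964 + 1.39307) = 1.31633.
True dip = arctan(1.31633) = 52.8°, dipping toward SSE (azimuth ≈ 154°).

52.8°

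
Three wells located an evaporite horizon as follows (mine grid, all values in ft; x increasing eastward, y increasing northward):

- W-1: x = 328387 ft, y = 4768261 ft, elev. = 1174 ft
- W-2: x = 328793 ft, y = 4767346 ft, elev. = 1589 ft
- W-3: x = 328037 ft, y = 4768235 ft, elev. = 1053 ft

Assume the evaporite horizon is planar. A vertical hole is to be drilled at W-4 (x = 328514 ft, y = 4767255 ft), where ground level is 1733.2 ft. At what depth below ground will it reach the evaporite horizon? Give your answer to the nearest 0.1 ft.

220.2 ft

Two edge vectors: W-1→W-2 = (406, -915, 415), W-1→W-3 = (-350, -26, -121).
Normal n = (W-1→W-2) × (W-1→W-3) = (121505, -96124, -330806).
So ∂z/∂x = −n_x/n_z = 0.367299868 and ∂z/∂y = −n_y/n_z = −0.290575141.
Intercept c from W-1: 1174 − 120616.50 + 1385538.11 = 1266095.61.
At (328514, 4767255): z_contact = 120663.15 − 1385245.79 + 1266095.61 = 1512.97 ft.
Depth below ground = 1733.2 − 1512.97 = 220.2 ft.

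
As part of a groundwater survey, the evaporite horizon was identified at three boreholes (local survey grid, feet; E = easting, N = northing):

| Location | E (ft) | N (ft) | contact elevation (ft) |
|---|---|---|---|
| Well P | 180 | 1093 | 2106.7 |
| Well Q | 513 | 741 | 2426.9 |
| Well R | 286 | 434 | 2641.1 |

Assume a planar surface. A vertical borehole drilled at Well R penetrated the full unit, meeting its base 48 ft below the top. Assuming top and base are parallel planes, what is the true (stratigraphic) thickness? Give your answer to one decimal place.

37.5 ft

Two edge vectors: Well P→Well Q = (333, -352, 320.2), Well P→Well R = (106, -659, 534.4).
Normal n = (Well P→Well Q) × (Well P→Well R) = (22903, -144014, -182135).
So ∂z/∂E = −n_x/n_z = 0.12575 and ∂z/∂N = −n_y/n_z = −0.79070.
|∇z| = √(a²+b²) = 0.80064, so dip δ = arctan(0.80064) = 38.68°.
True thickness = vertical thickness × cos δ = 48 × cos 38.68° = 37.5 ft.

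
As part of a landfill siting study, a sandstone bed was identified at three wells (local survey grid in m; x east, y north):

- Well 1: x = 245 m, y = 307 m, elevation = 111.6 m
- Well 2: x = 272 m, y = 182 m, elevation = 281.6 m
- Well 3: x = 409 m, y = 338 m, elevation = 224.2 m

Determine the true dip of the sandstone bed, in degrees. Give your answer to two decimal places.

Two edge vectors: Well 1→Well 2 = (27, -125, 170), Well 1→Well 3 = (164, 31, 112.6).
Normal n = (Well 1→Well 2) × (Well 1→Well 3) = (-19345, 24839.8, 21337).
So ∂z/∂x = −n_x/n_z = 0.90664 and ∂z/∂y = −n_y/n_z = −1.16417.
Gradient magnitude |∇z| = √(a² + b²) = √(0.82200 + 1.35528) = 1.47556.
True dip = arctan(1.47556) = 55.87°, dipping toward NW (azimuth ≈ 322°).

55.87°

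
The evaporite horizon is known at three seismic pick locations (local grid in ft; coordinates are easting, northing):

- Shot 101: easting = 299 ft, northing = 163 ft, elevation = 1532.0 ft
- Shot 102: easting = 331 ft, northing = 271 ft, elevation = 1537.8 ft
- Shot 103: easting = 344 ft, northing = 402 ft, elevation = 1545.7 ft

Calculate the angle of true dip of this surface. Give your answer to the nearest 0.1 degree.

Let the plane be z = a·easting + b·northing + c.
Shot 102−Shot 101: 32a + 108b = 5.8;  Shot 103−Shot 101: 45a + 239b = 13.7.
Solving gives a = −0.03350, b = 0.06363.
Gradient magnitude |∇z| = √(a² + b²) = √(0.00112 + 0.00405) = 0.07191.
True dip = arctan(0.07191) = 4.1°, dipping toward SSE (azimuth ≈ 152°).

4.1°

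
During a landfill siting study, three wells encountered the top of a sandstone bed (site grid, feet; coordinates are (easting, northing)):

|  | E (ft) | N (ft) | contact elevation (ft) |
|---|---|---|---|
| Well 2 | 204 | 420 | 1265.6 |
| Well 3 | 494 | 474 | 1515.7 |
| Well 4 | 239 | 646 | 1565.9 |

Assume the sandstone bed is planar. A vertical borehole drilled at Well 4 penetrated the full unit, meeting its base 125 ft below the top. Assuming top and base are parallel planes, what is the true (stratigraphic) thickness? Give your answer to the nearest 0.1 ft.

Let the plane be z = a·E + b·N + c.
Well 3−Well 2: 290a + 54b = 250.1;  Well 4−Well 2: 35a + 226b = 300.3.
Solving gives a = 0.63325, b = 1.23069.
|∇z| = √(a²+b²) = 1.38405, so dip δ = arctan(1.38405) = 54.15°.
True thickness = vertical thickness × cos δ = 125 × cos 54.15° = 73.2 ft.

73.2 ft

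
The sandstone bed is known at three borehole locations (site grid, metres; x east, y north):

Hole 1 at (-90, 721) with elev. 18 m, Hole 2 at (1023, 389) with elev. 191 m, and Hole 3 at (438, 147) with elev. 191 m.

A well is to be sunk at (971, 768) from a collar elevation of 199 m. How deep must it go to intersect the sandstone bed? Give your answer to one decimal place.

95.4 m

Let the plane be z = a·x + b·y + c.
Hole 2−Hole 1: 1113a − 332b = 173;  Hole 3−Hole 1: 528a − 574b = 173.
Solving gives a = 0.090313, b = −0.218318.
Then c = 18 − a·-90 − b·721 = 183.54.
At (971, 768): z_contact = 87.69 − 167.67 + 183.54 = 103.56 m.
Depth below ground = 199 − 103.56 = 95.4 m.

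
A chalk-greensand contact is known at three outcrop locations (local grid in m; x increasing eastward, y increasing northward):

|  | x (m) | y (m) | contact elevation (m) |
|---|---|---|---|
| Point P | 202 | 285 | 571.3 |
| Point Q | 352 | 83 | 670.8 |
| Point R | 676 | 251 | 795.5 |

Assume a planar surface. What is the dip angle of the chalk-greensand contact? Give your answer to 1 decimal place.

Two edge vectors: Point P→Point Q = (150, -202, 99.5), Point P→Point R = (474, -34, 224.2).
Normal n = (Point P→Point Q) × (Point P→Point R) = (-41905.4, 13533, 90648).
So ∂z/∂x = −n_x/n_z = 0.46229 and ∂z/∂y = −n_y/n_z = −0.14929.
Gradient magnitude |∇z| = √(a² + b²) = √(0.21371 + 0.02229) = 0.48580.
True dip = arctan(0.48580) = 25.9°, dipping toward WNW (azimuth ≈ 288°).

25.9°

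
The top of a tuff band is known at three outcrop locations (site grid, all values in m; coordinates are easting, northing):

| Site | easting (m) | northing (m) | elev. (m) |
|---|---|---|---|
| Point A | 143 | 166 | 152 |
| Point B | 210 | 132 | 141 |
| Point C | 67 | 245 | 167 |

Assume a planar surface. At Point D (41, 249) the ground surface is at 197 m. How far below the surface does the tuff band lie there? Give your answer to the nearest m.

26 m

Let the plane be z = a·easting + b·northing + c.
Point B−Point A: 67a − 34b = −11;  Point C−Point A: −76a + 79b = 15.
Solving gives a = −0.13252, b = 0.06238.
Then c = 152 − a·143 − b·166 = 160.59.
At (41, 249): z_contact = −5.4 + 15.5 + 160.59 = 170.7 m.
Depth below ground = 197 − 170.7 = 26 m.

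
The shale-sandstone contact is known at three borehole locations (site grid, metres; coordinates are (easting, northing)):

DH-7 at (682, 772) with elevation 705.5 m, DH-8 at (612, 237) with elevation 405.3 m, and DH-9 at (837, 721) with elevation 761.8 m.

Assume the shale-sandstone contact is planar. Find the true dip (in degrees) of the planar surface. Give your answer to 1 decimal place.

Two edge vectors: DH-7→DH-8 = (-70, -535, -300.2), DH-7→DH-9 = (155, -51, 56.3).
Normal n = (DH-7→DH-8) × (DH-7→DH-9) = (-45430.7, -42590, 86495).
So ∂z/∂E = −n_x/n_z = 0.52524 and ∂z/∂N = −n_y/n_z = 0.49240.
Gradient magnitude |∇z| = √(a² + b²) = √(0.27588 + 0.24246) = 0.71995.
True dip = arctan(0.71995) = 35.8°, dipping toward SW (azimuth ≈ 227°).

35.8°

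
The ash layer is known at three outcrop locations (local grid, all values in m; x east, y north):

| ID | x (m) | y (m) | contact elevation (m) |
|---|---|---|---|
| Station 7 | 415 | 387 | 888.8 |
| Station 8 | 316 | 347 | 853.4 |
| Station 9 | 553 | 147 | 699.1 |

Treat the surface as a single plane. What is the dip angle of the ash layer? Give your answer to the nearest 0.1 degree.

39.0°

Two edge vectors: Station 7→Station 8 = (-99, -40, -35.4), Station 7→Station 9 = (138, -240, -189.7).
Normal n = (Station 7→Station 8) × (Station 7→Station 9) = (-908, -23665.5, 29280).
So ∂z/∂x = −n_x/n_z = 0.03101 and ∂z/∂y = −n_y/n_z = 0.80825.
Gradient magnitude |∇z| = √(a² + b²) = √(0.00096 + 0.65326) = 0.80884.
True dip = arctan(0.80884) = 39.0°, dipping toward S (azimuth ≈ 182°).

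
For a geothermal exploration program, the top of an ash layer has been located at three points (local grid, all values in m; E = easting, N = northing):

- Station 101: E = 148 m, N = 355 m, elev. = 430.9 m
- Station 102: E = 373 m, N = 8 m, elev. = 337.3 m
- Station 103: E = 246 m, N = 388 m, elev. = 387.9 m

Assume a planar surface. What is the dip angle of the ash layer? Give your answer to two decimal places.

Two edge vectors: Station 101→Station 102 = (225, -347, -93.6), Station 101→Station 103 = (98, 33, -43).
Normal n = (Station 101→Station 102) × (Station 101→Station 103) = (18009.8, 502.2, 41431).
So ∂z/∂E = −n_x/n_z = −0.43469 and ∂z/∂N = −n_y/n_z = −0.01212.
Gradient magnitude |∇z| = √(a² + b²) = √(0.18896 + 0.00015) = 0.43486.
True dip = arctan(0.43486) = 23.50°, dipping toward E (azimuth ≈ 088°).

23.50°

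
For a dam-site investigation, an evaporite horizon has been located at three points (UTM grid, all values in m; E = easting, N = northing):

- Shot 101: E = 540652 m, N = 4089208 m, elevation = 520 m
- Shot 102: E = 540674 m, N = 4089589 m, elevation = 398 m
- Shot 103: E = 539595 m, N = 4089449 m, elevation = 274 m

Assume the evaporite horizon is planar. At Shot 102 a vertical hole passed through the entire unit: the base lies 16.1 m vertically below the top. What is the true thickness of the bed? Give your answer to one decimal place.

15.1 m

Two edge vectors: Shot 101→Shot 102 = (22, 381, -122), Shot 101→Shot 103 = (-1057, 241, -246).
Normal n = (Shot 101→Shot 102) × (Shot 101→Shot 103) = (-64324, 134366, 408019).
So ∂z/∂E = −n_x/n_z = 0.15765 and ∂z/∂N = −n_y/n_z = −0.32931.
|∇z| = √(a²+b²) = 0.36510, so dip δ = arctan(0.36510) = 20.06°.
True thickness = vertical thickness × cos δ = 16.1 × cos 20.06° = 15.1 m.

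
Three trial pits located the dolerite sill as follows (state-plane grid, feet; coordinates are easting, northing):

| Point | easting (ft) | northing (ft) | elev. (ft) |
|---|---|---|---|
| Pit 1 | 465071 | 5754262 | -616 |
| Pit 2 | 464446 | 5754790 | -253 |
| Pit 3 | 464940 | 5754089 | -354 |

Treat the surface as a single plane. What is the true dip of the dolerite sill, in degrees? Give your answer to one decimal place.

Two edge vectors: Pit 1→Pit 2 = (-625, 528, 363), Pit 1→Pit 3 = (-131, -173, 262).
Normal n = (Pit 1→Pit 2) × (Pit 1→Pit 3) = (201135, 116197, 177293).
So ∂z/∂easting = −n_x/n_z = −1.13448 and ∂z/∂northing = −n_y/n_z = −0.65540.
Gradient magnitude |∇z| = √(a² + b²) = √(1.28704 + 0.42954) = 1.31018.
True dip = arctan(1.31018) = 52.6°, dipping toward ENE (azimuth ≈ 060°).

52.6°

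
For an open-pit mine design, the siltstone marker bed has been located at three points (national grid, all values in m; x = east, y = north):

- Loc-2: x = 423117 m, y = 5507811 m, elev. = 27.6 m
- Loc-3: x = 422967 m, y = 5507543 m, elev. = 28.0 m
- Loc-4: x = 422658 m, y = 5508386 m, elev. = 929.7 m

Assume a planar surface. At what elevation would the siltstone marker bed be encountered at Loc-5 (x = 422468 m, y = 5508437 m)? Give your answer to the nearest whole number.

Let the plane be z = a·x + b·y + c.
Loc-3−Loc-2: −150a − 268b = 0.4;  Loc-4−Loc-2: −459a + 575b = 902.1.
Solving gives a = −1.15641062, b = 0.64575221.
Then c = 27.6 − a·423117 − b·5507811 = −3067356.56.
At (422468, 5508437): z = −488546.5 + 3557085.4 − 3067356.56 = 1182.4 m.

1182 m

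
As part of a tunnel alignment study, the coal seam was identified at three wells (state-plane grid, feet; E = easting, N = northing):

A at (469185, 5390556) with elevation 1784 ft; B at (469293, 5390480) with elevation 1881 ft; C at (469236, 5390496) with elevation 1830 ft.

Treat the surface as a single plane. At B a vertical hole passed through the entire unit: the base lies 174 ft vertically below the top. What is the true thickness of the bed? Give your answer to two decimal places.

129.82 ft

Two edge vectors: A→B = (108, -76, 97), A→C = (51, -60, 46).
Normal n = (A→B) × (A→C) = (2324, -21, -2604).
So ∂z/∂E = −n_x/n_z = 0.89247 and ∂z/∂N = −n_y/n_z = −0.00806.
|∇z| = √(a²+b²) = 0.89251, so dip δ = arctan(0.89251) = 41.75°.
True thickness = vertical thickness × cos δ = 174 × cos 41.75° = 129.82 ft.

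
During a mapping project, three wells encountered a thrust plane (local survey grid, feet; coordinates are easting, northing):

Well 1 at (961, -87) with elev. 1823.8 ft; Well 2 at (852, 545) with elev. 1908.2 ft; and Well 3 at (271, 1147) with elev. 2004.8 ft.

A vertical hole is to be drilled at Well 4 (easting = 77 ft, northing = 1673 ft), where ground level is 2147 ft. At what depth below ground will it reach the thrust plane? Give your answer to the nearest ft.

68 ft

Two edge vectors: Well 1→Well 2 = (-109, 632, 84.4), Well 1→Well 3 = (-690, 1234, 181).
Normal n = (Well 1→Well 2) × (Well 1→Well 3) = (10242.4, -38507, 301574).
So ∂z/∂easting = −n_x/n_z = −0.03396 and ∂z/∂northing = −n_y/n_z = 0.12769.
Intercept c from Well 1: 1823.8 + 32.64 + 11.11 = 1867.55.
At (77, 1673): z_contact = −2.6 + 213.6 + 1867.55 = 2078.6 ft.
Depth below ground = 2147 − 2078.6 = 68 ft.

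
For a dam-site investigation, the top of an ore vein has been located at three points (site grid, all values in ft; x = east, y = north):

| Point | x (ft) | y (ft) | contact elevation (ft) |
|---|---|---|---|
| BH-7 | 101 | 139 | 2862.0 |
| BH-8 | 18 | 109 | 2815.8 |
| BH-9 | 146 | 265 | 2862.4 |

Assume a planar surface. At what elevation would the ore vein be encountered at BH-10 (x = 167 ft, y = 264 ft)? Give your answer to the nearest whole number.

2876 ft

Let the plane be z = a·x + b·y + c.
BH-8−BH-7: −83a − 30b = −46.2;  BH-9−BH-7: 45a + 126b = 0.4.
Solving gives a = 0.63781, b = −0.22462.
Then c = 2862 − a·101 − b·139 = 2828.80.
At (167, 264): z = 106.5 − 59.3 + 2828.80 = 2876.0 ft.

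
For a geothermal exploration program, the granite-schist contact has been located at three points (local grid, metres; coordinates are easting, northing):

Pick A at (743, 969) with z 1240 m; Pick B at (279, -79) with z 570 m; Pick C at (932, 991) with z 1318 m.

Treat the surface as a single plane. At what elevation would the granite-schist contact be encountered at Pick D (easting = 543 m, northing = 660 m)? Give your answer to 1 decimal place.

Let the plane be z = a·easting + b·northing + c.
Pick B−Pick A: −464a − 1048b = −670;  Pick C−Pick A: 189a + 22b = 78.
Solving gives a = 0.35666, b = 0.48140.
Then c = 1240 − a·743 − b·969 = 508.52.
At (543, 660): z = 193.7 + 317.7 + 508.52 = 1019.9 m.

1019.9 m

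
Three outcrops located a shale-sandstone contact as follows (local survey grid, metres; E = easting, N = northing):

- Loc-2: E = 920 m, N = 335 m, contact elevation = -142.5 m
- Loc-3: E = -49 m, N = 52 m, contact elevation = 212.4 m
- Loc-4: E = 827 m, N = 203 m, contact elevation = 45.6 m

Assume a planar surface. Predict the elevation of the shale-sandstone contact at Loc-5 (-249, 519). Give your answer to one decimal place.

-486.3 m

Let the plane be z = a·E + b·N + c.
Loc-3−Loc-2: −969a − 283b = 354.9;  Loc-4−Loc-2: −93a − 132b = 188.1.
Solving gives a = 0.06286, b = −1.46929.
Then c = -142.5 − a·920 − b·335 = 291.88.
At (-249, 519): z = −15.7 − 762.6 + 291.88 = -486.3 m.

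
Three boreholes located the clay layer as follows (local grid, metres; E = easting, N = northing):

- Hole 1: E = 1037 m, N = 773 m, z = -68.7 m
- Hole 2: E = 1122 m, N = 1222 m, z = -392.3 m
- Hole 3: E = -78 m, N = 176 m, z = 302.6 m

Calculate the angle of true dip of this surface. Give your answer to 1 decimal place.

36.3°

Two edge vectors: Hole 1→Hole 2 = (85, 449, -323.6), Hole 1→Hole 3 = (-1115, -597, 371.3).
Normal n = (Hole 1→Hole 2) × (Hole 1→Hole 3) = (-26475.5, 329253.5, 449890).
So ∂z/∂E = −n_x/n_z = 0.05885 and ∂z/∂N = −n_y/n_z = −0.73185.
Gradient magnitude |∇z| = √(a² + b²) = √(0.00346 + 0.53561) = 0.73422.
True dip = arctan(0.73422) = 36.3°, dipping toward N (azimuth ≈ 355°).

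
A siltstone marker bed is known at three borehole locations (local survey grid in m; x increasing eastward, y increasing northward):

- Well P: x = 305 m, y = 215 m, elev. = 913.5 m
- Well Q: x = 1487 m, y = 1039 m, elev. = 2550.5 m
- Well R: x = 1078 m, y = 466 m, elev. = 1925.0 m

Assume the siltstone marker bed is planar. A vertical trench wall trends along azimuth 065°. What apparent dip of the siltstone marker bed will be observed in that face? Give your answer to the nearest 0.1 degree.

50.5°

Let the plane be z = a·x + b·y + c.
Well Q−Well P: 1182a + 824b = 1637;  Well R−Well P: 773a + 251b = 1011.5.
Solving gives a = 1.24192, b = 0.20515.
Unit vector along 065° is (sin 65°, cos 65°) = (0.9063, 0.4226).
Slope in that direction = a·(0.9063) + b·(0.4226) = 1.21227.
Apparent dip = arctan|1.21227| = 50.5° (true dip is 51.5°, so apparent ≤ true as expected).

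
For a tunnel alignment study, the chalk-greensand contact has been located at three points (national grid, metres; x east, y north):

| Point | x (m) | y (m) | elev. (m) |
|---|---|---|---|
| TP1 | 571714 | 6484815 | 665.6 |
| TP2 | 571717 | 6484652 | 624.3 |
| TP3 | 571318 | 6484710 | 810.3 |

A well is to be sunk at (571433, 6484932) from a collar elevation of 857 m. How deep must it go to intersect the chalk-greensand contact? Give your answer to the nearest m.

42 m

Let the plane be z = a·x + b·y + c.
TP2−TP1: 3a − 163b = −41.3;  TP3−TP1: −396a − 105b = 144.7.
Solving gives a = −0.43048579, b = 0.24545118.
Then c = 665.6 − a·571714 − b·6484815 = −1344925.15.
At (571433, 6484932): z_contact = −245993.8 + 1591734.2 − 1344925.15 = 815.3 m.
Depth below ground = 857 − 815.3 = 42 m.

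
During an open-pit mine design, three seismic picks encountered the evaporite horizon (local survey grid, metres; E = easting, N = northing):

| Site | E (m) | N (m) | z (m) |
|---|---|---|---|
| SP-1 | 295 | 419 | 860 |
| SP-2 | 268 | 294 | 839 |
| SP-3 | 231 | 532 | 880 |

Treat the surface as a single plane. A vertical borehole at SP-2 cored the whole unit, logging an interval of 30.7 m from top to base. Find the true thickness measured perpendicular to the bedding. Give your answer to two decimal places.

30.26 m

Let the plane be z = a·E + b·N + c.
SP-2−SP-1: −27a − 125b = −21;  SP-3−SP-1: −64a + 113b = 20.
Solving gives a = −0.01149, b = 0.17048.
|∇z| = √(a²+b²) = 0.17087, so dip δ = arctan(0.17087) = 9.70°.
True thickness = vertical thickness × cos δ = 30.7 × cos 9.70° = 30.26 m.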